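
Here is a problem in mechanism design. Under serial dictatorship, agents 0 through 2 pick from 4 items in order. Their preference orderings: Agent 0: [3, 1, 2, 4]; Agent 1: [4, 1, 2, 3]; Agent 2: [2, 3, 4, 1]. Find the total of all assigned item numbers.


Step 1: Agent 0 picks item 3
Step 2: Agent 1 picks item 4
Step 3: Agent 2 picks item 2
Step 4: Sum = 3 + 4 + 2 = 9

9


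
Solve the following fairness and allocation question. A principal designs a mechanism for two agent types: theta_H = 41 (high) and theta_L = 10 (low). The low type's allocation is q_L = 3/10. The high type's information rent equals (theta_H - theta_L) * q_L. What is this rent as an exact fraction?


Step 1: theta_H - theta_L = 41 - 10 = 31
Step 2: Information rent = (theta_H - theta_L) * q_L
Step 3: = 31 * 3/10
Step 4: = 93/10

93/10


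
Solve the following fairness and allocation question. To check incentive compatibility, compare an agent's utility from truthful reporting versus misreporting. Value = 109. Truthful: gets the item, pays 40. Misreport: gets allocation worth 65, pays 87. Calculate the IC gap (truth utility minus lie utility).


Step 1: U(truth) = value - payment = 109 - 40 = 69
Step 2: U(lie) = allocation - payment = 65 - 87 = -22
Step 3: IC gap = 69 - (-22) = 91

91


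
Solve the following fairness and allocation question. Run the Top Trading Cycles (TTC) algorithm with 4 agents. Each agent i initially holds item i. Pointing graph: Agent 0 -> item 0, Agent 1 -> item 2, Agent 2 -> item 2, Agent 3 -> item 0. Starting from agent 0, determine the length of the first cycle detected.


Step 1: Trace the pointer graph from agent 0: 0 -> 0
Step 2: A cycle is detected when we revisit agent 0
Step 3: The cycle is: 0 -> 0
Step 4: Cycle length = 1

1


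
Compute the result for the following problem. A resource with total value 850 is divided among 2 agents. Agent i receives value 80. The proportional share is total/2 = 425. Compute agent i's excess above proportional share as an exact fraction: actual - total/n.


Step 1: Proportional share = 850/2 = 425
Step 2: Agent's actual allocation = 80
Step 3: Excess = 80 - 425 = -345

-345


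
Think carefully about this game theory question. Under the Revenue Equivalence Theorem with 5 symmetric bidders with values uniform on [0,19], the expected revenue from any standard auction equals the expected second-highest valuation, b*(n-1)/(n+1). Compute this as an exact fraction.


Step 1: By Revenue Equivalence, expected revenue = b*(n-1)/(n+1)
Step 2: Substituting n = 5, b = 19
Step 3: Revenue = 19*(5-1)/(5+1) = 19*4/6
Step 4: Revenue = 76/6 = 38/3

38/3


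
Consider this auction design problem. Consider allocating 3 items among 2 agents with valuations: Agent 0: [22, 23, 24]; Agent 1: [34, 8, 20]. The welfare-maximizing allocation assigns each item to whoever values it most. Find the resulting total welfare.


Step 1: For each item, find the maximum value among all agents.
Step 2: Item 0 -> Agent 1 (value 34)
Step 3: Item 1 -> Agent 0 (value 23)
Step 4: Item 2 -> Agent 0 (value 24)
Step 5: Total welfare = 34 + 23 + 24 = 81

81


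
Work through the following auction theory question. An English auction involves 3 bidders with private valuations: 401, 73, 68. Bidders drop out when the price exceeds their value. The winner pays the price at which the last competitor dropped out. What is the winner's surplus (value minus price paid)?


Step 1: Identify the highest value: 401
Step 2: Identify the second-highest value: 73
Step 3: The final price = second-highest value = 73
Step 4: Surplus = 401 - 73 = 328

328


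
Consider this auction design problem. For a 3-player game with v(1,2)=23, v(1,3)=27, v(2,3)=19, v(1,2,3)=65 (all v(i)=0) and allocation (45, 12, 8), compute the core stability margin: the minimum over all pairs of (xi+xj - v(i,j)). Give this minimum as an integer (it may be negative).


Step 1: Slack for coalition (1,2): x1+x2 - v12 = 57 - 23 = 34
Step 2: Slack for coalition (1,3): x1+x3 - v13 = 53 - 27 = 26
Step 3: Slack for coalition (2,3): x2+x3 - v23 = 20 - 19 = 1
Step 4: Minimum slack = min(34, 26, 1) = 1, attained by (2,3); no pair can gain by deviating, so the allocation is in the core

1


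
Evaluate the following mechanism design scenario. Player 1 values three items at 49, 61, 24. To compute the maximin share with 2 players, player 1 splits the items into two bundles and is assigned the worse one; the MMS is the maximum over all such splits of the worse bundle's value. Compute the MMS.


Step 1: Item values = 49, 61, 24
Step 2: Enumerate all 2-bundle partitions and take the smaller bundle:
  Partition 1: {49} vs {61,24} -> bundles 49, 85; min = 49
  Partition 2: {61} vs {49,24} -> bundles 61, 73; min = 61
  Partition 3: {24} vs {49,61} -> bundles 24, 110; min = 24
Step 3: MMS = max(49, 61, 24) = 61

61


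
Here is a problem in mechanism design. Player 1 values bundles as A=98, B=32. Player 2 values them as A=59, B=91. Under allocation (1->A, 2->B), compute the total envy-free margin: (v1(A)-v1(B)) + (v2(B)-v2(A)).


Step 1: Player 1's margin = v1(A) - v1(B) = 98 - 32 = 66
Step 2: Player 2's margin = v2(B) - v2(A) = 91 - 59 = 32
Step 3: Total margin = 66 + 32 = 98

98


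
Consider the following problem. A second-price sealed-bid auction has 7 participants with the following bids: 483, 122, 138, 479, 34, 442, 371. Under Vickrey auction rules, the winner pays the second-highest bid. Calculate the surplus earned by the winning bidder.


Step 1: Sort bids in descending order: 483, 479, 442, 371, 138, 122, 34
Step 2: The winning bid is the highest: 483
Step 3: The payment equals the second-highest bid: 479
Step 4: Surplus = winner's bid - payment = 483 - 479 = 4

4


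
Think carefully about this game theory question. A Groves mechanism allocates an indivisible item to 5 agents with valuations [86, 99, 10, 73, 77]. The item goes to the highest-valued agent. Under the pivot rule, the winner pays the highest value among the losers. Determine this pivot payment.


Step 1: The efficient winner is agent 1 with value 99
Step 2: Other agents' values: [86, 10, 73, 77]
Step 3: Pivot payment = max(others) = 86
Step 4: The winner pays 86

86


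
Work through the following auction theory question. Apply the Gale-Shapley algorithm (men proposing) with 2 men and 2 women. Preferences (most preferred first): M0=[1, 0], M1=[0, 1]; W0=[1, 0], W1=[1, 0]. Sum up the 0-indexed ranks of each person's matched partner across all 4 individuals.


Step 1: Run Gale-Shapley (men propose, women hold best offer):
  M0 proposes to W1; she accepts
  M1 proposes to W0; she accepts
Step 2: Final matching: W0-M1, W1-M0
Step 3: 0-indexed ranks (man's rank of his match, then woman's): 0 + 0 + 0 + 1
Step 4: Total rank sum = 1

1


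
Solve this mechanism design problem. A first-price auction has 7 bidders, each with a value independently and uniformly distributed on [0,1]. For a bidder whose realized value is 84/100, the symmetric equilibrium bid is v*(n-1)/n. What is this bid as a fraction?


Step 1: The symmetric BNE bidding function is b(v) = v * (n-1) / n
Step 2: Substitute v = 21/25 and n = 7
Step 3: b = 21/25 * 6/7
Step 4: b = 18/25

18/25


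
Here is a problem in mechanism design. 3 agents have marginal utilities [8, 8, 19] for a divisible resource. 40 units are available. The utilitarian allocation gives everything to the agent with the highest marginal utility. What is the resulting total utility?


Step 1: The marginal utilities are [8, 8, 19]
Step 2: The highest marginal utility is 19
Step 3: All 40 units go to that agent
Step 4: Total utility = 19 * 40 = 760

760


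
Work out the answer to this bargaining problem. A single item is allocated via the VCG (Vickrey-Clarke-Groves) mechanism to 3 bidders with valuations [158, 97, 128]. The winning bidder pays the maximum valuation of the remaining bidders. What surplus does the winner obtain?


Step 1: The winner is the agent with the highest value: agent 0 with value 158
Step 2: Values of other agents: [97, 128]
Step 3: VCG payment = max of others' values = 128
Step 4: Surplus = 158 - 128 = 30

30


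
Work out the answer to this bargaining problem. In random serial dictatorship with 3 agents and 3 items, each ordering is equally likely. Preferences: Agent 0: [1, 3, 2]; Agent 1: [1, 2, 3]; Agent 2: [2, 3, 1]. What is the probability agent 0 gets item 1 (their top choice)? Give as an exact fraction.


Step 1: Agent 0 wants item 1
Step 2: There are 6 possible orderings of agents
Step 3: In 3 orderings, agent 0 gets item 1
Step 4: Probability = 3/6 = 1/2

1/2


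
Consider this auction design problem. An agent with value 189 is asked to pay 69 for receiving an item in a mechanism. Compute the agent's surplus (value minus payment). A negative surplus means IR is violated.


Step 1: Surplus = value - payment = 189 - 69 = 120
Step 2: IR is satisfied (surplus >= 0)

120


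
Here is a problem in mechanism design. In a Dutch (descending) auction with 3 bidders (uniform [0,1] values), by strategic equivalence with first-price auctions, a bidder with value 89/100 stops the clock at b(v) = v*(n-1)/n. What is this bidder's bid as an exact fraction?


Step 1: Dutch auctions are strategically equivalent to first-price auctions
Step 2: The equilibrium bid is b(v) = v*(n-1)/n
Step 3: b = 89/100 * 2/3
Step 4: b = 89/150

89/150


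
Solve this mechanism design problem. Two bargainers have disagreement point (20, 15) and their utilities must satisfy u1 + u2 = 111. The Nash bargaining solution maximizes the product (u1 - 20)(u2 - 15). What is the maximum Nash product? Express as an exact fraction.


Step 1: The Nash solution splits surplus symmetrically above the disagreement point
Step 2: u1 = (total + d1 - d2)/2 = (111 + 20 - 15)/2 = 58
Step 3: u2 = (total - d1 + d2)/2 = (111 - 20 + 15)/2 = 53
Step 4: Nash product = (58 - 20) * (53 - 15)
Step 5: = 38 * 38 = 1444

1444


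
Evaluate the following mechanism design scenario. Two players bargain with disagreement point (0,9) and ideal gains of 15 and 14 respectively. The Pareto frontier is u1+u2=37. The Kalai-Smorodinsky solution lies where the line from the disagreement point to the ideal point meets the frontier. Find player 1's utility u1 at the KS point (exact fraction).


Step 1: At the KS point, (u1-d1)/r1 = (u2-d2)/r2 = t and u1+u2 = 37
Step 2: u1 = d1 + r1*t and u2 = d2 + r2*t, so (d1 + r1*t) + (d2 + r2*t) = 37
Step 3: t = (37 - 0 - 9)/(15 + 14) = 28/29
Step 4: u1 = d1 + r1*t = 0 + 15 * 28/29 = 420/29
Step 5: (Check: u2 = d2 + r2*t = 653/29; u1+u2 = 420/29 + 653/29 = 37, on the frontier.)

420/29


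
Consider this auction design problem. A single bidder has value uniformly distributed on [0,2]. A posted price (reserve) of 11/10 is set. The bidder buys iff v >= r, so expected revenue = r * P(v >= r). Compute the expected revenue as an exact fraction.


Step 1: Posted price r = 11/10, value support [0,2]
Step 2: P(v >= r) = (2 - 11/10)/2 = 9/20
Step 3: Expected revenue = r * P(v >= r) = 11/10 * 9/20
Step 4: Revenue = 99/200

99/200


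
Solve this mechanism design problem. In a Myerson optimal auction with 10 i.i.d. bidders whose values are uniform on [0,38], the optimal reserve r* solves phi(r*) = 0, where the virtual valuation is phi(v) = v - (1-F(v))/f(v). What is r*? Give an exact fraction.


Step 1: For U[0,38], F(v) = v/38 and f(v) = 1/38
Step 2: phi(v) = v - (1 - v/38)/(1/38) = v - (38 - v) = 2v - 38
Step 3: Set phi(r*) = 0: 2r* - 38 = 0
Step 4: r* = 38/2 = 19 (the number of bidders n = 10 does not enter)

19


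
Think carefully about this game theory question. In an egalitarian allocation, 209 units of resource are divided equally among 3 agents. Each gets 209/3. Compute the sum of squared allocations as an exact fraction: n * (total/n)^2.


Step 1: Each agent's share = 209/3
Step 2: Square of each share = (209/3)^2 = 43681/9
Step 3: Sum of squares = 3 * 43681/9 = 43681/3

43681/3


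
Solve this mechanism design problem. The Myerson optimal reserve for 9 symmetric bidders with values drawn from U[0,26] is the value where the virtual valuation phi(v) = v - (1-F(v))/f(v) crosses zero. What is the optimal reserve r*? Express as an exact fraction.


Step 1: For U[0,26], F(v) = v/26 and f(v) = 1/26
Step 2: phi(v) = v - (1 - v/26)/(1/26) = v - (26 - v) = 2v - 26
Step 3: Set phi(r*) = 0: 2r* - 26 = 0
Step 4: r* = 26/2 = 13 (the number of bidders n = 9 does not enter)

13


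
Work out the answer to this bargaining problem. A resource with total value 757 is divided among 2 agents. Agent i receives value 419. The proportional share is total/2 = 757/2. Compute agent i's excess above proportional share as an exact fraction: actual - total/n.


Step 1: Proportional share = 757/2
Step 2: Agent's actual allocation = 419
Step 3: Excess = 419 - 757/2 = 81/2

81/2


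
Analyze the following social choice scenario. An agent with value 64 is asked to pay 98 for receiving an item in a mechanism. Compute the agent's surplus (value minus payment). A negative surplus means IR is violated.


Step 1: Surplus = value - payment = 64 - 98 = -34
Step 2: IR is violated (surplus < 0)

-34


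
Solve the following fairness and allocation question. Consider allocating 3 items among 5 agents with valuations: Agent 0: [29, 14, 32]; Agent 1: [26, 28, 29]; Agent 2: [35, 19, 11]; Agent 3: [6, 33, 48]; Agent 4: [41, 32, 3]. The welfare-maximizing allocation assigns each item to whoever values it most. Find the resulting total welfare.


Step 1: For each item, find the maximum value among all agents.
Step 2: Item 0 -> Agent 4 (value 41)
Step 3: Item 1 -> Agent 3 (value 33)
Step 4: Item 2 -> Agent 3 (value 48)
Step 5: Total welfare = 41 + 33 + 48 = 122

122


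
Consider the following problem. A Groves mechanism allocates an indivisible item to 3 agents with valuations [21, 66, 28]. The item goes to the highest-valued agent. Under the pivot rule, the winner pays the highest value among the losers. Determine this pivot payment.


Step 1: The efficient winner is agent 1 with value 66
Step 2: Other agents' values: [21, 28]
Step 3: Pivot payment = max(others) = 28
Step 4: The winner pays 28

28


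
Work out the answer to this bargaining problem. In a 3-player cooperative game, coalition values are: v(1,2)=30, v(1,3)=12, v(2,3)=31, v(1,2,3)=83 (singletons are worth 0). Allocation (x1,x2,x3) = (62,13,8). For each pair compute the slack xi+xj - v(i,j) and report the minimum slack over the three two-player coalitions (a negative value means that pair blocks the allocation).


Step 1: Slack for coalition (1,2): x1+x2 - v12 = 75 - 30 = 45
Step 2: Slack for coalition (1,3): x1+x3 - v13 = 70 - 12 = 58
Step 3: Slack for coalition (2,3): x2+x3 - v23 = 21 - 31 = -10
Step 4: Minimum slack = min(45, 58, -10) = -10, attained by (2,3); coalition (2,3) can block (slack < 0), so the allocation is not in the core

-10


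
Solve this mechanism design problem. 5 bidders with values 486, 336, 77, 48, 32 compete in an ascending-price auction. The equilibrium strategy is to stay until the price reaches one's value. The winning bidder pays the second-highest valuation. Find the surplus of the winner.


Step 1: Identify the highest value: 486
Step 2: Identify the second-highest value: 336
Step 3: The final price = second-highest value = 336
Step 4: Surplus = 486 - 336 = 150

150


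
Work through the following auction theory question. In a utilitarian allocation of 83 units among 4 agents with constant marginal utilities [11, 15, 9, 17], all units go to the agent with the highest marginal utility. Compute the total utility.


Step 1: The marginal utilities are [11, 15, 9, 17]
Step 2: The highest marginal utility is 17
Step 3: All 83 units go to that agent
Step 4: Total utility = 17 * 83 = 1411

1411


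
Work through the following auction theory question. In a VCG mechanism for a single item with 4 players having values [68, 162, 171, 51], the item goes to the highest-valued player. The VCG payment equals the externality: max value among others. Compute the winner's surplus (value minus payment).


Step 1: The winner is the agent with the highest value: agent 2 with value 171
Step 2: Values of other agents: [68, 162, 51]
Step 3: VCG payment = max of others' values = 162
Step 4: Surplus = 171 - 162 = 9

9


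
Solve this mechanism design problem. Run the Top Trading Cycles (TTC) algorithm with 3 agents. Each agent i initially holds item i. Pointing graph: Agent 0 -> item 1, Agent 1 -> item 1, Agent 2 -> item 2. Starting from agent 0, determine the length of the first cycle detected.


Step 1: Trace the pointer graph from agent 0: 0 -> 1 -> 1
Step 2: A cycle is detected when we revisit agent 1
Step 3: The cycle is: 1 -> 1
Step 4: Cycle length = 1

1


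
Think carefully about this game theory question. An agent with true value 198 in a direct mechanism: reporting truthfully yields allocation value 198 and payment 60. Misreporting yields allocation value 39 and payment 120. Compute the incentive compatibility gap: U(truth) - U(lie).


Step 1: U(truth) = value - payment = 198 - 60 = 138
Step 2: U(lie) = allocation - payment = 39 - 120 = -81
Step 3: IC gap = 138 - (-81) = 219

219


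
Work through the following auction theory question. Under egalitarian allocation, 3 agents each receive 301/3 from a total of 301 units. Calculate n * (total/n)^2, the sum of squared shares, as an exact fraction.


Step 1: Each agent's share = 301/3
Step 2: Square of each share = (301/3)^2 = 90601/9
Step 3: Sum of squares = 3 * 90601/9 = 90601/3

90601/3


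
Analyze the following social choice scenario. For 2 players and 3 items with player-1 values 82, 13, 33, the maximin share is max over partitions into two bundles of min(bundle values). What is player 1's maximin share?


Step 1: Item values = 82, 13, 33
Step 2: Enumerate all 2-bundle partitions and take the smaller bundle:
  Partition 1: {82} vs {13,33} -> bundles 82, 46; min = 46
  Partition 2: {13} vs {82,33} -> bundles 13, 115; min = 13
  Partition 3: {33} vs {82,13} -> bundles 33, 95; min = 33
Step 3: MMS = max(46, 13, 33) = 46

46


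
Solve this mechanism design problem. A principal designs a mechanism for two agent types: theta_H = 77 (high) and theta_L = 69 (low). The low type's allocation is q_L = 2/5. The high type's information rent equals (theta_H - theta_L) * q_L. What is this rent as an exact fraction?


Step 1: theta_H - theta_L = 77 - 69 = 8
Step 2: Information rent = (theta_H - theta_L) * q_L
Step 3: = 8 * 2/5
Step 4: = 16/5

16/5


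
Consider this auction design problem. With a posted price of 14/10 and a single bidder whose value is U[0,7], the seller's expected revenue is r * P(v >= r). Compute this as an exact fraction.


Step 1: Posted price r = 7/5, value support [0,7]
Step 2: P(v >= r) = (7 - 7/5)/7 = 4/5
Step 3: Expected revenue = r * P(v >= r) = 7/5 * 4/5
Step 4: Revenue = 28/25

28/25


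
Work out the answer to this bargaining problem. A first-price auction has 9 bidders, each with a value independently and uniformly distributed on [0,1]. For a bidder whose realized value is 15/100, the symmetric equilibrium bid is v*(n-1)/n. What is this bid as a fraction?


Step 1: The symmetric BNE bidding function is b(v) = v * (n-1) / n
Step 2: Substitute v = 3/20 and n = 9
Step 3: b = 3/20 * 8/9
Step 4: b = 2/15

2/15


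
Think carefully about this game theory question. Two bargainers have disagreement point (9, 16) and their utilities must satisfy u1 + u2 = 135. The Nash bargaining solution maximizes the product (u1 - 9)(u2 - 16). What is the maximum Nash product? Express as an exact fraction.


Step 1: The Nash solution splits surplus symmetrically above the disagreement point
Step 2: u1 = (total + d1 - d2)/2 = (135 + 9 - 16)/2 = 64
Step 3: u2 = (total - d1 + d2)/2 = (135 - 9 + 16)/2 = 71
Step 4: Nash product = (64 - 9) * (71 - 16)
Step 5: = 55 * 55 = 3025

3025


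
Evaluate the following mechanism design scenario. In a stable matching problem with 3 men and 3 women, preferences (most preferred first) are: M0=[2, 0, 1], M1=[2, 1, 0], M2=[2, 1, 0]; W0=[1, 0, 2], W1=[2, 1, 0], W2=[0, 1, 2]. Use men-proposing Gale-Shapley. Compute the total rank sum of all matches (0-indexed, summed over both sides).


Step 1: Run Gale-Shapley (men propose, women hold best offer):
  M0 proposes to W2; she accepts
  M1 proposes to W2; rejected
  M1 proposes to W1; she accepts
  M2 proposes to W2; rejected
  M2 proposes to W1; she switches from M1
  M1 proposes to W0; she accepts
Step 2: Final matching: W0-M1, W1-M2, W2-M0
Step 3: 0-indexed ranks (man's rank of his match, then woman's): 2 + 0 + 1 + 0 + 0 + 0
Step 4: Total rank sum = 3

3


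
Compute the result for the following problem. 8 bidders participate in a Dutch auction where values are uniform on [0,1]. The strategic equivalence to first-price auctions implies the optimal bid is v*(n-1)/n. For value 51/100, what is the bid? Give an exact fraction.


Step 1: Dutch auctions are strategically equivalent to first-price auctions
Step 2: The equilibrium bid is b(v) = v*(n-1)/n
Step 3: b = 51/100 * 7/8
Step 4: b = 357/800

357/800


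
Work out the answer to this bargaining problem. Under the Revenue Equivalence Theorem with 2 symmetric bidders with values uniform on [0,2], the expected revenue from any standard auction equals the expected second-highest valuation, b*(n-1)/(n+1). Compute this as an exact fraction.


Step 1: By Revenue Equivalence, expected revenue = b*(n-1)/(n+1)
Step 2: Substituting n = 2, b = 2
Step 3: Revenue = 2*(2-1)/(2+1) = 2*1/3
Step 4: Revenue = 2/3

2/3


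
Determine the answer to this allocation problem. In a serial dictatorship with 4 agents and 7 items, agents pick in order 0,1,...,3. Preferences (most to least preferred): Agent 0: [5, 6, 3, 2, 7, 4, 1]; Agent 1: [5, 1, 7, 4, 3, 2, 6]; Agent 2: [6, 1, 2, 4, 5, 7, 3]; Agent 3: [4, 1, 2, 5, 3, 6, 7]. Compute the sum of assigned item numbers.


Step 1: Agent 0 picks item 5
Step 2: Agent 1 picks item 1
Step 3: Agent 2 picks item 6
Step 4: Agent 3 picks item 4
Step 5: Sum = 5 + 1 + 6 + 4 = 16

16


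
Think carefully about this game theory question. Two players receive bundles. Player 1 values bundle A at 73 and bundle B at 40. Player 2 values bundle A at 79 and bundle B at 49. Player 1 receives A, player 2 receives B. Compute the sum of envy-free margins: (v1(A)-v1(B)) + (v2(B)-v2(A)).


Step 1: Player 1's margin = v1(A) - v1(B) = 73 - 40 = 33
Step 2: Player 2's margin = v2(B) - v2(A) = 49 - 79 = -30
Step 3: Total margin = 33 + -30 = 3

3


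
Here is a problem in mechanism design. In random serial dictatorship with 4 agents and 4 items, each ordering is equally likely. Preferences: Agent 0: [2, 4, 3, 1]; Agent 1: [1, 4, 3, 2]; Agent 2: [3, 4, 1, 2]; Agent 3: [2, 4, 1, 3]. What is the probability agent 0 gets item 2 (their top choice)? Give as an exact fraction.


Step 1: Agent 0 wants item 2
Step 2: There are 24 possible orderings of agents
Step 3: In 12 orderings, agent 0 gets item 2
Step 4: Probability = 12/24 = 1/2

1/2


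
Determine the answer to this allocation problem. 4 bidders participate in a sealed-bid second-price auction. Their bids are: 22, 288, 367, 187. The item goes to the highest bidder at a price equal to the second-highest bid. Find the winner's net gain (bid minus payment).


Step 1: Sort bids in descending order: 367, 288, 187, 22
Step 2: The winning bid is the highest: 367
Step 3: The payment equals the second-highest bid: 288
Step 4: Surplus = winner's bid - payment = 367 - 288 = 79

79


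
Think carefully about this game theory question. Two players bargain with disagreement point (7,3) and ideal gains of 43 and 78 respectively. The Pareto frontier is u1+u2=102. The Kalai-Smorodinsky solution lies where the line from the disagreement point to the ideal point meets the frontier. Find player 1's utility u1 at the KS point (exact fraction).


Step 1: At the KS point, (u1-d1)/r1 = (u2-d2)/r2 = t and u1+u2 = 102
Step 2: u1 = d1 + r1*t and u2 = d2 + r2*t, so (d1 + r1*t) + (d2 + r2*t) = 102
Step 3: t = (102 - 7 - 3)/(43 + 78) = 92/121
Step 4: u1 = d1 + r1*t = 7 + 43 * 92/121 = 4803/121
Step 5: (Check: u2 = d2 + r2*t = 7539/121; u1+u2 = 4803/121 + 7539/121 = 102, on the frontier.)

4803/121


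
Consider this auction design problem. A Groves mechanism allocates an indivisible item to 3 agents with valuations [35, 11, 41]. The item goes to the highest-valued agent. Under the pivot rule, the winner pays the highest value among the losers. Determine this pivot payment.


Step 1: The efficient winner is agent 2 with value 41
Step 2: Other agents' values: [35, 11]
Step 3: Pivot payment = max(others) = 35
Step 4: The winner pays 35

35


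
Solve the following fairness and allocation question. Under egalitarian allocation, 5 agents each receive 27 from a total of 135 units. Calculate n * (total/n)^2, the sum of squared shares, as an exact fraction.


Step 1: Each agent's share = 135/5 = 27
Step 2: Square of each share = (27)^2 = 729
Step 3: Sum of squares = 5 * 729 = 3645

3645


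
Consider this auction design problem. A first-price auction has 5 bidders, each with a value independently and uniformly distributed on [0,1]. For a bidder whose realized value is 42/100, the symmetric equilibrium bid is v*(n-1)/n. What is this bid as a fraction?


Step 1: The symmetric BNE bidding function is b(v) = v * (n-1) / n
Step 2: Substitute v = 21/50 and n = 5
Step 3: b = 21/50 * 4/5
Step 4: b = 42/125

42/125


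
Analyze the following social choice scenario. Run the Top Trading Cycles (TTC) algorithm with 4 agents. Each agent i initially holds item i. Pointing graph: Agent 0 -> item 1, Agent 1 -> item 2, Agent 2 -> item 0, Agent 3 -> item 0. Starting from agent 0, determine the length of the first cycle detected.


Step 1: Trace the pointer graph from agent 0: 0 -> 1 -> 2 -> 0
Step 2: A cycle is detected when we revisit agent 0
Step 3: The cycle is: 0 -> 1 -> 2 -> 0
Step 4: Cycle length = 3

3


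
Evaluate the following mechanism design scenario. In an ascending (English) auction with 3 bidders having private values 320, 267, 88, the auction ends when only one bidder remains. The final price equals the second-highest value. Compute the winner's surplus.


Step 1: Identify the highest value: 320
Step 2: Identify the second-highest value: 267
Step 3: The final price = second-highest value = 267
Step 4: Surplus = 320 - 267 = 53

53


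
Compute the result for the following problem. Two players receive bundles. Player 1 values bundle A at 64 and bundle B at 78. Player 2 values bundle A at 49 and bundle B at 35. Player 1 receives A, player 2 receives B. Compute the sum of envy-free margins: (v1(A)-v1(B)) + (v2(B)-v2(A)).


Step 1: Player 1's margin = v1(A) - v1(B) = 64 - 78 = -14
Step 2: Player 2's margin = v2(B) - v2(A) = 35 - 49 = -14
Step 3: Total margin = -14 + -14 = -28

-28


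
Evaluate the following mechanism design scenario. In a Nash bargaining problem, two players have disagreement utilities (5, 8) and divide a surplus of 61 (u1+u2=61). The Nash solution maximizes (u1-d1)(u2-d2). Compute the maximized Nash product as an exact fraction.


Step 1: The Nash solution splits surplus symmetrically above the disagreement point
Step 2: u1 = (total + d1 - d2)/2 = (61 + 5 - 8)/2 = 29
Step 3: u2 = (total - d1 + d2)/2 = (61 - 5 + 8)/2 = 32
Step 4: Nash product = (29 - 5) * (32 - 8)
Step 5: = 24 * 24 = 576

576


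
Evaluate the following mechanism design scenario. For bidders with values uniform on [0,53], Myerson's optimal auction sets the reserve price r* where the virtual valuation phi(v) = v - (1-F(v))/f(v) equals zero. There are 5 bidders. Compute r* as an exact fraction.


Step 1: For U[0,53], F(v) = v/53 and f(v) = 1/53
Step 2: phi(v) = v - (1 - v/53)/(1/53) = v - (53 - v) = 2v - 53
Step 3: Set phi(r*) = 0: 2r* - 53 = 0
Step 4: r* = 53/2 (the number of bidders n = 5 does not enter)

53/2


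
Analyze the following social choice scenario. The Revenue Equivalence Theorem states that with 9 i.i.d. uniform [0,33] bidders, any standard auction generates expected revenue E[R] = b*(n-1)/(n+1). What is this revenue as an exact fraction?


Step 1: By Revenue Equivalence, expected revenue = b*(n-1)/(n+1)
Step 2: Substituting n = 9, b = 33
Step 3: Revenue = 33*(9-1)/(9+1) = 33*8/10
Step 4: Revenue = 264/10 = 132/5

132/5


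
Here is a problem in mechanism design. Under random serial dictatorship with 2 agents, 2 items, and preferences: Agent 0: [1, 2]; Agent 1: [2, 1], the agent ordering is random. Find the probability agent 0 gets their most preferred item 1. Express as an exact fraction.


Step 1: Agent 0 wants item 1
Step 2: There are 2 possible orderings of agents
Step 3: In 2 orderings, agent 0 gets item 1
Step 4: Probability = 2/2 = 1

1


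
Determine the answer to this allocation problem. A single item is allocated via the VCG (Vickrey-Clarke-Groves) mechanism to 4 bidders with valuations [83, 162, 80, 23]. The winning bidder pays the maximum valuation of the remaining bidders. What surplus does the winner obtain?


Step 1: The winner is the agent with the highest value: agent 1 with value 162
Step 2: Values of other agents: [83, 80, 23]
Step 3: VCG payment = max of others' values = 83
Step 4: Surplus = 162 - 83 = 79

79


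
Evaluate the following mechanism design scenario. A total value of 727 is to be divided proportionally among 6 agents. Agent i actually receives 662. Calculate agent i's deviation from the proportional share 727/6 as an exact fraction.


Step 1: Proportional share = 727/6
Step 2: Agent's actual allocation = 662
Step 3: Excess = 662 - 727/6 = 3245/6

3245/6


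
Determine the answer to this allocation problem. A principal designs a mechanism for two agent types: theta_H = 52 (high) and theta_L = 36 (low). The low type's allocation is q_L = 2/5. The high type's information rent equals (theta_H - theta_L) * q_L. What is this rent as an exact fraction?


Step 1: theta_H - theta_L = 52 - 36 = 16
Step 2: Information rent = (theta_H - theta_L) * q_L
Step 3: = 16 * 2/5
Step 4: = 32/5

32/5


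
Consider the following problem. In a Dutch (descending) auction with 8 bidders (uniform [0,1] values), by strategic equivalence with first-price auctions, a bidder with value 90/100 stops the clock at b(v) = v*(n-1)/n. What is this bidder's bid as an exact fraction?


Step 1: Dutch auctions are strategically equivalent to first-price auctions
Step 2: The equilibrium bid is b(v) = v*(n-1)/n
Step 3: b = 9/10 * 7/8
Step 4: b = 63/80

63/80


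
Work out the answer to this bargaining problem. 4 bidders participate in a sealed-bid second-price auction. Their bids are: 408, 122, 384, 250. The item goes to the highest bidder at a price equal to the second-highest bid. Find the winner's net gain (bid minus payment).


Step 1: Sort bids in descending order: 408, 384, 250, 122
Step 2: The winning bid is the highest: 408
Step 3: The payment equals the second-highest bid: 384
Step 4: Surplus = winner's bid - payment = 408 - 384 = 24

24


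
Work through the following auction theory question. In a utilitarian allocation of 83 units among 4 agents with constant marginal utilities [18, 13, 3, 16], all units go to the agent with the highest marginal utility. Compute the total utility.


Step 1: The marginal utilities are [18, 13, 3, 16]
Step 2: The highest marginal utility is 18
Step 3: All 83 units go to that agent
Step 4: Total utility = 18 * 83 = 1494

1494


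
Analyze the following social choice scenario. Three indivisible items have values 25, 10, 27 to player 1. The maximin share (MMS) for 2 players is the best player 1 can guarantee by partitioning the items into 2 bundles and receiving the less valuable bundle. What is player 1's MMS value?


Step 1: Item values = 25, 10, 27
Step 2: Enumerate all 2-bundle partitions and take the smaller bundle:
  Partition 1: {25} vs {10,27} -> bundles 25, 37; min = 25
  Partition 2: {10} vs {25,27} -> bundles 10, 52; min = 10
  Partition 3: {27} vs {25,10} -> bundles 27, 35; min = 27
Step 3: MMS = max(25, 10, 27) = 27

27


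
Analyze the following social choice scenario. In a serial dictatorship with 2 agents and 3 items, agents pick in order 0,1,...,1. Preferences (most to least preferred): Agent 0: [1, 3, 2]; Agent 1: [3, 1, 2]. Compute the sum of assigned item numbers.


Step 1: Agent 0 picks item 1
Step 2: Agent 1 picks item 3
Step 3: Sum = 1 + 3 = 4

4


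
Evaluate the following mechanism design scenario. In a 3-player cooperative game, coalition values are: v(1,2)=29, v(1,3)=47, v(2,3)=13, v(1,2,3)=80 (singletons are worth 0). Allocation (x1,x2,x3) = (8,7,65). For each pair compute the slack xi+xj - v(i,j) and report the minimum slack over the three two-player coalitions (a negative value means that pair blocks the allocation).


Step 1: Slack for coalition (1,2): x1+x2 - v12 = 15 - 29 = -14
Step 2: Slack for coalition (1,3): x1+x3 - v13 = 73 - 47 = 26
Step 3: Slack for coalition (2,3): x2+x3 - v23 = 72 - 13 = 59
Step 4: Minimum slack = min(-14, 26, 59) = -14, attained by (1,2); coalition (1,2) can block (slack < 0), so the allocation is not in the core

-14


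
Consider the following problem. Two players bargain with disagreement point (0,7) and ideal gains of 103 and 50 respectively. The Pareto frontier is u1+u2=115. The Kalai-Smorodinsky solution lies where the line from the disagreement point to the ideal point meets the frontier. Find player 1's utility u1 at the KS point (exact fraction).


Step 1: At the KS point, (u1-d1)/r1 = (u2-d2)/r2 = t and u1+u2 = 115
Step 2: u1 = d1 + r1*t and u2 = d2 + r2*t, so (d1 + r1*t) + (d2 + r2*t) = 115
Step 3: t = (115 - 0 - 7)/(103 + 50) = 108/153 = 12/17
Step 4: u1 = d1 + r1*t = 0 + 103 * 12/17 = 1236/17
Step 5: (Check: u2 = d2 + r2*t = 719/17; u1+u2 = 1236/17 + 719/17 = 115, on the frontier.)

1236/17


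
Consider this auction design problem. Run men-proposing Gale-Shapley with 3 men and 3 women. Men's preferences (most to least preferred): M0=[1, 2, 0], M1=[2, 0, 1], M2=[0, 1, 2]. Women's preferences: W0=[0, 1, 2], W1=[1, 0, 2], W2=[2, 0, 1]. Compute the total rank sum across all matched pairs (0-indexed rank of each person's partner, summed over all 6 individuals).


Step 1: Run Gale-Shapley (men propose, women hold best offer):
  M0 proposes to W1; she accepts
  M1 proposes to W2; she accepts
  M2 proposes to W0; she accepts
Step 2: Final matching: W0-M2, W1-M0, W2-M1
Step 3: 0-indexed ranks (man's rank of his match, then woman's): 0 + 2 + 0 + 1 + 0 + 2
Step 4: Total rank sum = 5

5


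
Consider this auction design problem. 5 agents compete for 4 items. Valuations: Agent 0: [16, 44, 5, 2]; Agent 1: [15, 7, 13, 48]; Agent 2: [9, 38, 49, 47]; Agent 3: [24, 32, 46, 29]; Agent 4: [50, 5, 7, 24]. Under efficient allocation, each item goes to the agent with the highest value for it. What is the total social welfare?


Step 1: For each item, find the maximum value among all agents.
Step 2: Item 0 -> Agent 4 (value 50)
Step 3: Item 1 -> Agent 0 (value 44)
Step 4: Item 2 -> Agent 2 (value 49)
Step 5: Item 3 -> Agent 1 (value 48)
Step 6: Total welfare = 50 + 44 + 49 + 48 = 191

191


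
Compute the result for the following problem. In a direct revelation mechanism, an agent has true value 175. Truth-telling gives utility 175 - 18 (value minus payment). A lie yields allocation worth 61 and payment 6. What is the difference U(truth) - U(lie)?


Step 1: U(truth) = value - payment = 175 - 18 = 157
Step 2: U(lie) = allocation - payment = 61 - 6 = 55
Step 3: IC gap = 157 - 55 = 102

102


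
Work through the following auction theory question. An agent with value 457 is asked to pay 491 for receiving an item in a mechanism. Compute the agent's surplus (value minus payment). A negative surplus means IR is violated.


Step 1: Surplus = value - payment = 457 - 491 = -34
Step 2: IR is violated (surplus < 0)

-34


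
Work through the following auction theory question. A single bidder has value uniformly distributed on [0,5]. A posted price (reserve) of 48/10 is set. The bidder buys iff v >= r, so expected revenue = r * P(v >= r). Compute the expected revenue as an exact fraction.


Step 1: Posted price r = 24/5, value support [0,5]
Step 2: P(v >= r) = (5 - 24/5)/5 = 1/25
Step 3: Expected revenue = r * P(v >= r) = 24/5 * 1/25
Step 4: Revenue = 24/125

24/125


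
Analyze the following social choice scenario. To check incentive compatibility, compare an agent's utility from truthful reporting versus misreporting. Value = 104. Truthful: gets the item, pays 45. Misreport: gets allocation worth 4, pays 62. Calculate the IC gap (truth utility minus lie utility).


Step 1: U(truth) = value - payment = 104 - 45 = 59
Step 2: U(lie) = allocation - payment = 4 - 62 = -58
Step 3: IC gap = 59 - (-58) = 117

117


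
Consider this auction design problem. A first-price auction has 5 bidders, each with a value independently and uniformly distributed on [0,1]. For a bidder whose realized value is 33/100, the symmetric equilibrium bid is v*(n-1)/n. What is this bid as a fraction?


Step 1: The symmetric BNE bidding function is b(v) = v * (n-1) / n
Step 2: Substitute v = 33/100 and n = 5
Step 3: b = 33/100 * 4/5
Step 4: b = 33/125

33/125


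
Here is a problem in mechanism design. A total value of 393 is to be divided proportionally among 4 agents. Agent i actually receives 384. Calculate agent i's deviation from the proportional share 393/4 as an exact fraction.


Step 1: Proportional share = 393/4
Step 2: Agent's actual allocation = 384
Step 3: Excess = 384 - 393/4 = 1143/4

1143/4


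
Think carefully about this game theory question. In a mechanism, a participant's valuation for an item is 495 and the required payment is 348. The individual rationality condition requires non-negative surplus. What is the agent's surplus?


Step 1: Surplus = value - payment = 495 - 348 = 147
Step 2: IR is satisfied (surplus >= 0)

147


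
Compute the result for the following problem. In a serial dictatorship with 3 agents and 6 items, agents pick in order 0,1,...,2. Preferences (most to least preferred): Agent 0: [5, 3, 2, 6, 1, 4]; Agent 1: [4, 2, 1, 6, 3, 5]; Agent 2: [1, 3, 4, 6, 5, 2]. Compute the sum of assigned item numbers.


Step 1: Agent 0 picks item 5
Step 2: Agent 1 picks item 4
Step 3: Agent 2 picks item 1
Step 4: Sum = 5 + 4 + 1 = 10

10


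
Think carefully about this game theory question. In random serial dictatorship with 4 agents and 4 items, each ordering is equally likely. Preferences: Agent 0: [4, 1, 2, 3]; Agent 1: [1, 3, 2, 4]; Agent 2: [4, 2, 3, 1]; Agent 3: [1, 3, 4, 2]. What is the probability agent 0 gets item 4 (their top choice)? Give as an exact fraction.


Step 1: Agent 0 wants item 4
Step 2: There are 24 possible orderings of agents
Step 3: In 12 orderings, agent 0 gets item 4
Step 4: Probability = 12/24 = 1/2

1/2


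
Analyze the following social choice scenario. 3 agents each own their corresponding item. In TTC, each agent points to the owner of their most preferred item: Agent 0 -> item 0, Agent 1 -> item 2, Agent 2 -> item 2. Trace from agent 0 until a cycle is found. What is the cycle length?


Step 1: Trace the pointer graph from agent 0: 0 -> 0
Step 2: A cycle is detected when we revisit agent 0
Step 3: The cycle is: 0 -> 0
Step 4: Cycle length = 1

1


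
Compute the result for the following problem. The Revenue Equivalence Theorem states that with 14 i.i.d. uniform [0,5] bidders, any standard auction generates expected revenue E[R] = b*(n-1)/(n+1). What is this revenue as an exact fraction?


Step 1: By Revenue Equivalence, expected revenue = b*(n-1)/(n+1)
Step 2: Substituting n = 14, b = 5
Step 3: Revenue = 5*(14-1)/(14+1) = 5*13/15
Step 4: Revenue = 65/15 = 13/3

13/3


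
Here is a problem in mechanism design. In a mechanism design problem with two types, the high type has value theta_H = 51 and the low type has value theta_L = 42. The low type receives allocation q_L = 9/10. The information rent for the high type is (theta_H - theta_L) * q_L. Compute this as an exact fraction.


Step 1: theta_H - theta_L = 51 - 42 = 9
Step 2: Information rent = (theta_H - theta_L) * q_L
Step 3: = 9 * 9/10
Step 4: = 81/10

81/10
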